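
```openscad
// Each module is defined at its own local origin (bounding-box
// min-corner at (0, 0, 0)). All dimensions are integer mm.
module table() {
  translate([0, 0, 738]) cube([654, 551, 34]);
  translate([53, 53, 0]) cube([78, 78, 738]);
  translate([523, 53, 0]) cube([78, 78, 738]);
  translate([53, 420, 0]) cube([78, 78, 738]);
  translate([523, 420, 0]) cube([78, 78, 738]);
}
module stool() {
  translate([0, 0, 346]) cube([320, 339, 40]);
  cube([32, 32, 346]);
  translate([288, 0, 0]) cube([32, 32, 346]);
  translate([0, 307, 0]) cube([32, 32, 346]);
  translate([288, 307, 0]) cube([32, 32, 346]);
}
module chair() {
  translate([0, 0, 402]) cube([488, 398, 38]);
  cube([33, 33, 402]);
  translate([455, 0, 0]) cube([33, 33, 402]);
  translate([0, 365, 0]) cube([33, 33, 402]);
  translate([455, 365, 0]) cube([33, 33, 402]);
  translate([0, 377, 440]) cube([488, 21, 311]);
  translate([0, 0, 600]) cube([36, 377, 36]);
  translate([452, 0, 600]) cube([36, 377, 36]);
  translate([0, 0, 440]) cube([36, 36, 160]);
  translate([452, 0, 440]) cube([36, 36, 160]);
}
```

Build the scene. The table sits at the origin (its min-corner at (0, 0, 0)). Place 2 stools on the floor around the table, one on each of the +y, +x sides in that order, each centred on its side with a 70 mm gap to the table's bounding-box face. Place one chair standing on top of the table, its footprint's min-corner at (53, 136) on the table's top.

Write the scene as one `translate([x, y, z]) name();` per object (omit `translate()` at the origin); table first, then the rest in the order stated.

table();
translate([167, 621, 0]) stool();
translate([724, 106, 0]) stool();
translate([53, 136, 772]) chair();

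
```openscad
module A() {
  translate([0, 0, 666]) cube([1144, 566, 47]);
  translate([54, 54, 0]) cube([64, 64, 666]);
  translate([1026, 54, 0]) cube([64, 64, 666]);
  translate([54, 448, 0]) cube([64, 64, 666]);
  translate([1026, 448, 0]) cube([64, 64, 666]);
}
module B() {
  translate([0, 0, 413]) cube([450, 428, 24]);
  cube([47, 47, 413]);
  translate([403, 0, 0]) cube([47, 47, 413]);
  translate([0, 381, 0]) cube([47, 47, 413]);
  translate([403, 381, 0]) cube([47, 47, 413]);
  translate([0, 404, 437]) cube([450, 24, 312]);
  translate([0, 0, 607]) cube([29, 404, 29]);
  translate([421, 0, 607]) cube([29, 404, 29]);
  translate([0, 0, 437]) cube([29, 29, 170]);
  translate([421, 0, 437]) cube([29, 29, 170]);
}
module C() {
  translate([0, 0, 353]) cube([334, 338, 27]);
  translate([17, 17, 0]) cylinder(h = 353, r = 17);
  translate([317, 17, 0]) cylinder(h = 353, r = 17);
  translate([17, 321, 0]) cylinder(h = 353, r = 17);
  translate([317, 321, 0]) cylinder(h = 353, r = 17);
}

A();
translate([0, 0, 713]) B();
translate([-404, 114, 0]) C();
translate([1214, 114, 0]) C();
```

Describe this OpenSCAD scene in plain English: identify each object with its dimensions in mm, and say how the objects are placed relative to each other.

A is a table: top 1144 mm (x) × 566 mm (y), 47 mm thick, upper face at z = 713 mm, on four 64×64 mm square legs, each inset 54 mm from the nearest pair of top edges, running from z = 0 to the bottom of the top.

B is a chair: 450×428 mm seat, 24 mm thick, top at z = 437 mm, on four 47 mm square corner legs flush with the seat edges. A 24 mm thick backrest slab spans the full seat width, extending 312 mm above the seat top, its back face flush with the seat's +y edge. Two armrests of 29×29 mm section run along each side from the seat's front edge to the front of the backrest, top faces 199 mm above the seat top and outer faces flush with the seat's x-edges; a 29×29 mm post under the front of each armrest stands on the seat at the front corner.

C is a simple wooden stool: a rectangular seat 334 mm (x) by 338 mm (y), 27 mm thick, top face at z = 380 mm, on four round legs, each 34 mm in diameter. The legs rest on z = 0, each leg's axis is inset half a diameter from the nearest pair of seat edges (so the leg's bounding box is flush with the corner).

The chair is on top of the table. Two stools sit around the table at the −x, +x sides.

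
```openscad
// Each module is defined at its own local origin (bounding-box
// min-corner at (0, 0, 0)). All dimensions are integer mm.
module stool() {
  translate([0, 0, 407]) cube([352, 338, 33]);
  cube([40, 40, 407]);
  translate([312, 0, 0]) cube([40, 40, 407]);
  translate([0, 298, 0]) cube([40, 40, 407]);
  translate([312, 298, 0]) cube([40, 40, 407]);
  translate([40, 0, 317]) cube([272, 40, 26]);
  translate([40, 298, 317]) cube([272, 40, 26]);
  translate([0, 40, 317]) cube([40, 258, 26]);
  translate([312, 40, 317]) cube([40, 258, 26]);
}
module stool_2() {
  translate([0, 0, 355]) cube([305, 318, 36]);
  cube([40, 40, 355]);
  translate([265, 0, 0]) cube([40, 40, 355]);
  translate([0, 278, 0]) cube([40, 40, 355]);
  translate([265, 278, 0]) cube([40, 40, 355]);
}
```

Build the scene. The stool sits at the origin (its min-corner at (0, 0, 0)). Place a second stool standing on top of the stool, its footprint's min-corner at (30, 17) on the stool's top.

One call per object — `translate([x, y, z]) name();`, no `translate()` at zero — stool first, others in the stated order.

stool();
translate([30, 17, 440]) stool_2();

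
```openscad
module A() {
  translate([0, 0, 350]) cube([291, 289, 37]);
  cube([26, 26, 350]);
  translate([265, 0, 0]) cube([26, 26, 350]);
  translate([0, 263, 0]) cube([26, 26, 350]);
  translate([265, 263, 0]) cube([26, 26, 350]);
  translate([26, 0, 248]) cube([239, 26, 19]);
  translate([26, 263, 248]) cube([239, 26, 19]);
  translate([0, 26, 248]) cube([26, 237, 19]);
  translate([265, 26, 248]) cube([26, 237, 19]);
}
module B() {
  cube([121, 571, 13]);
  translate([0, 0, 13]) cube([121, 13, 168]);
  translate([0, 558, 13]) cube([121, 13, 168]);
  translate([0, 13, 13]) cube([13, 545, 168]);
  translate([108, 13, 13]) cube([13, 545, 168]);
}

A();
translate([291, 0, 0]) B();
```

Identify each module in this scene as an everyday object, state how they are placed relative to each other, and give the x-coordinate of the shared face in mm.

A is a stool. B is an open box. The open box is against the stool's +x side, with their −y faces flush. The x-coordinate of the shared face is 291 mm.

The stool's +x face and the open box's −x face are both at x = 291 mm.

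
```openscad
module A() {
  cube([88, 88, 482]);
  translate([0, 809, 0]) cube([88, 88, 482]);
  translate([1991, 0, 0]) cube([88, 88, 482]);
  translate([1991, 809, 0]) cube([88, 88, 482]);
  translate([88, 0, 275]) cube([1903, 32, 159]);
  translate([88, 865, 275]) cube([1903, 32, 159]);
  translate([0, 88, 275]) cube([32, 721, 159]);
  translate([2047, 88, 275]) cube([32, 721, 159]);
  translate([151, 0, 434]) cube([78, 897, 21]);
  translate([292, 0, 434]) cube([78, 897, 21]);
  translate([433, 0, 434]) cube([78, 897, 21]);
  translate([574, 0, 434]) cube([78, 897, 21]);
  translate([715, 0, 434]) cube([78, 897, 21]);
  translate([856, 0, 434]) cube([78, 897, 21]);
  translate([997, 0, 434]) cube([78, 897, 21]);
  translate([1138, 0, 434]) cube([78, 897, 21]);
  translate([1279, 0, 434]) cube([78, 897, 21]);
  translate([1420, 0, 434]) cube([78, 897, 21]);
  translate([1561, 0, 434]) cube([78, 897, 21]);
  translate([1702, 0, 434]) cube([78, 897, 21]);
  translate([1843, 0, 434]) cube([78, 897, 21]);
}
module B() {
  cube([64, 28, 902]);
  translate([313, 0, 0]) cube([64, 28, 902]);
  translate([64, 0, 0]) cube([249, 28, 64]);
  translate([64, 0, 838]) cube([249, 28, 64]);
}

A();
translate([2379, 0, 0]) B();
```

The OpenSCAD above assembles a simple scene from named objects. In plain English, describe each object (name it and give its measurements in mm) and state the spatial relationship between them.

A is a bed frame 2079 mm long (x) by 897 mm wide (y). Four 88×88 mm corner posts, 482 mm tall, at the corners of the footprint. Four rails of 32 mm thickness and 159 mm height run between adjacent posts with their undersides at z = 275 mm, their outer faces flush with the outside of the frame (the two x-running rails run between the posts' inner faces; the two y-running rails run between the posts' inner faces). 13 slats, each 78 mm wide (x) and 21 mm thick, lie across the top of the two x-running rails, running the full 897 mm width of the frame in y; the slats are evenly spaced along x between the inner faces of the end posts with equal gaps (rounded down to the nearest mm) at the −x end and between each pair — any rounding remainder accumulates at the +x end.

B is a rectangular picture frame lying in the x–z plane (depth along y). The opening is 249 mm wide (x) by 774 mm tall (z), surrounded by a border 64 mm wide on all four sides. The frame is 28 mm deep and is made of two full-height vertical stiles with two horizontal rails fitted between them.

The picture frame is on the floor beside the bed frame on its +x side.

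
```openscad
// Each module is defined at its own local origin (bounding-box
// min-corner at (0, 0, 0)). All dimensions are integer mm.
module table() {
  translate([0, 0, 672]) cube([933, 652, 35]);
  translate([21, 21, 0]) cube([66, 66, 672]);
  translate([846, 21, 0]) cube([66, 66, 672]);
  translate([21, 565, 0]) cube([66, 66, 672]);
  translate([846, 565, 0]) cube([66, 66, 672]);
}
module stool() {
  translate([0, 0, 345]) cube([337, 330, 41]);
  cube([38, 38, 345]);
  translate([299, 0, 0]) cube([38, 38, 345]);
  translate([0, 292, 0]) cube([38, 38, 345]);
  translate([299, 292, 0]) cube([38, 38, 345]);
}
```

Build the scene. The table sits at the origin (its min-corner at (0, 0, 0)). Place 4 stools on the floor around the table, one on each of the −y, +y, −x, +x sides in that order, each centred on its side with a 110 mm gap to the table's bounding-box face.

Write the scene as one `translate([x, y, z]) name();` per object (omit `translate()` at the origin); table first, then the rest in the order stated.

table();
translate([298, -440, 0]) stool();
translate([298, 762, 0]) stool();
translate([-447, 161, 0]) stool();
translate([1043, 161, 0]) stool();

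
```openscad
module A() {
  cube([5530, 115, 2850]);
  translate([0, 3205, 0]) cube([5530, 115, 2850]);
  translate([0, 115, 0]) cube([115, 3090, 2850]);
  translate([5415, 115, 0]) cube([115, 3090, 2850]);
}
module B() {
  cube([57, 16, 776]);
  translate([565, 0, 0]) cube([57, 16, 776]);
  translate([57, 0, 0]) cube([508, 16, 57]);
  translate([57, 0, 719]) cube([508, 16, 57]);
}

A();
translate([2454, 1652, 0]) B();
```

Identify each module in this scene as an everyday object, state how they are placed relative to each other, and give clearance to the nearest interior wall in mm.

A is a house frame. B is a picture frame. The picture frame sits inside the house frame, centred. The clearance to the nearest interior wall is 1537 mm.

Clearances: x = 2339, y = 1537; minimum 1537 mm.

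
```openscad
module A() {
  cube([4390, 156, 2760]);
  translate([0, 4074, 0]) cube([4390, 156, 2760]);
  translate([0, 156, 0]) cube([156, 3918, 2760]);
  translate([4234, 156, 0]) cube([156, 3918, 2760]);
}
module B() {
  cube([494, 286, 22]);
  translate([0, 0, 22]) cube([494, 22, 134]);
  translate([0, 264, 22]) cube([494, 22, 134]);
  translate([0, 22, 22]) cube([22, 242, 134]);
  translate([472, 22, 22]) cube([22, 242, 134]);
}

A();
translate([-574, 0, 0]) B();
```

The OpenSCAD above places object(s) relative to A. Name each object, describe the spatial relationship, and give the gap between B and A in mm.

The open box's nearest face is 80 mm from the house frame's −x face.

A is a house frame. B is an open box. The open box is on the floor beside the house frame on its −x side. The gap between the open box and the house frame is 80 mm.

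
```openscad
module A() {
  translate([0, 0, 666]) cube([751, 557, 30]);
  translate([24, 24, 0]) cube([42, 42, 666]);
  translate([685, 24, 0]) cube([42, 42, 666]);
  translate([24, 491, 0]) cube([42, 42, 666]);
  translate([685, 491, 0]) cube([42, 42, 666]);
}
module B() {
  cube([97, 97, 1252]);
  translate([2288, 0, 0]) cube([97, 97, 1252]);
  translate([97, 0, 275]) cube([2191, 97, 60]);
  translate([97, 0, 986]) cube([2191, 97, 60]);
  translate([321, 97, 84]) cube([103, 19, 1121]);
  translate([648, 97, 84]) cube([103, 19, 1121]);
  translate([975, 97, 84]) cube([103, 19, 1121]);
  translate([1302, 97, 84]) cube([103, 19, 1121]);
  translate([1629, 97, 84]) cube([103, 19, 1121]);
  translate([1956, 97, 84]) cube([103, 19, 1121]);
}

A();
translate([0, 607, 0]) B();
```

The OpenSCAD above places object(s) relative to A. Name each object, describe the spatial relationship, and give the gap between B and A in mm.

The fence section's nearest face is 50 mm from the table's +y face.

A is a table. B is a fence section. The fence section is on the floor beside the table on its +y side. The gap between the fence section and the table is 50 mm.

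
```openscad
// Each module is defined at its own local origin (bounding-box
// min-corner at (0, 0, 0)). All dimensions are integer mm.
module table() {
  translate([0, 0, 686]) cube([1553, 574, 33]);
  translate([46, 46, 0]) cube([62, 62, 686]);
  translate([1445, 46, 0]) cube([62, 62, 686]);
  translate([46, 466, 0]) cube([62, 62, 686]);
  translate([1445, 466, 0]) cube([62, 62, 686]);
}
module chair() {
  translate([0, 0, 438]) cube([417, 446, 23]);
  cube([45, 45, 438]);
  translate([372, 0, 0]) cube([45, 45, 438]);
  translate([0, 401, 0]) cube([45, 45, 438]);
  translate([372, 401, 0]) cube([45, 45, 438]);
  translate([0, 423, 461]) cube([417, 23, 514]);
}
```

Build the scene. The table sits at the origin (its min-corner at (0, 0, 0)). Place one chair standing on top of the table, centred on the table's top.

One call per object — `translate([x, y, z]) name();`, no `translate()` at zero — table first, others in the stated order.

table();
translate([568, 64, 719]) chair();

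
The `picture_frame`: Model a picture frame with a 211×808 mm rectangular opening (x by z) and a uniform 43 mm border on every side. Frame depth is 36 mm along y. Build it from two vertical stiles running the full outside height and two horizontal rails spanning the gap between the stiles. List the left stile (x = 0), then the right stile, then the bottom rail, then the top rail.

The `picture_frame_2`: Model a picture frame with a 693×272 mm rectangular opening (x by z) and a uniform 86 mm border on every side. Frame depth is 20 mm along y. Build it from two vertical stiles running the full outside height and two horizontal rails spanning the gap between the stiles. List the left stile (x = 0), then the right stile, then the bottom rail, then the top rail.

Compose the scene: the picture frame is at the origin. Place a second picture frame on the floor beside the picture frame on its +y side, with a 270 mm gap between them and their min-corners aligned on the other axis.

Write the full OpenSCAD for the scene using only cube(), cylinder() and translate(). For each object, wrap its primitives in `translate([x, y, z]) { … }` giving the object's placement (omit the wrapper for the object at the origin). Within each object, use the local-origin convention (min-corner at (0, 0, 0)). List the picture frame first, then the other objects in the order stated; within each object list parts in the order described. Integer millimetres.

cube([43, 36, 894]);
translate([254, 0, 0]) cube([43, 36, 894]);
translate([43, 0, 0]) cube([211, 36, 43]);
translate([43, 0, 851]) cube([211, 36, 43]);
translate([0, 306, 0]) {
  cube([86, 20, 444]);
  translate([779, 0, 0]) cube([86, 20, 444]);
  translate([86, 0, 0]) cube([693, 20, 86]);
  translate([86, 0, 358]) cube([693, 20, 86]);
}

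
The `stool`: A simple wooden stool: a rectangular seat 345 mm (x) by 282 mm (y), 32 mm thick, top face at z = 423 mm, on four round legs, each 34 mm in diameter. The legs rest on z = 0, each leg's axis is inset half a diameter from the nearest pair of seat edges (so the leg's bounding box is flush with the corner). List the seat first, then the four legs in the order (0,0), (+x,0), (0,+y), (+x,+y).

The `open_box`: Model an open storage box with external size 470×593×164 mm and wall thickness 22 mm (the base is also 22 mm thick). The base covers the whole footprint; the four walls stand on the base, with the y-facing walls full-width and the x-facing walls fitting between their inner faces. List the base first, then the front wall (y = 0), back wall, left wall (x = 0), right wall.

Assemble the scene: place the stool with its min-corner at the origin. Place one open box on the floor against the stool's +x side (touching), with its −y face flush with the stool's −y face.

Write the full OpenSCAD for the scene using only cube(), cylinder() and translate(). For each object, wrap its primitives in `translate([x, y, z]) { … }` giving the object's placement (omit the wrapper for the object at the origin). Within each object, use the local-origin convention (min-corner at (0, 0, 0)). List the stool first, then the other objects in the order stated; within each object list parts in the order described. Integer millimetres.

translate([0, 0, 391]) cube([345, 282, 32]);
translate([17, 17, 0]) cylinder(h = 391, r = 17);
translate([328, 17, 0]) cylinder(h = 391, r = 17);
translate([17, 265, 0]) cylinder(h = 391, r = 17);
translate([328, 265, 0]) cylinder(h = 391, r = 17);
translate([345, 0, 0]) {
  cube([470, 593, 22]);
  translate([0, 0, 22]) cube([470, 22, 142]);
  translate([0, 571, 22]) cube([470, 22, 142]);
  translate([0, 22, 22]) cube([22, 549, 142]);
  translate([448, 22, 22]) cube([22, 549, 142]);
}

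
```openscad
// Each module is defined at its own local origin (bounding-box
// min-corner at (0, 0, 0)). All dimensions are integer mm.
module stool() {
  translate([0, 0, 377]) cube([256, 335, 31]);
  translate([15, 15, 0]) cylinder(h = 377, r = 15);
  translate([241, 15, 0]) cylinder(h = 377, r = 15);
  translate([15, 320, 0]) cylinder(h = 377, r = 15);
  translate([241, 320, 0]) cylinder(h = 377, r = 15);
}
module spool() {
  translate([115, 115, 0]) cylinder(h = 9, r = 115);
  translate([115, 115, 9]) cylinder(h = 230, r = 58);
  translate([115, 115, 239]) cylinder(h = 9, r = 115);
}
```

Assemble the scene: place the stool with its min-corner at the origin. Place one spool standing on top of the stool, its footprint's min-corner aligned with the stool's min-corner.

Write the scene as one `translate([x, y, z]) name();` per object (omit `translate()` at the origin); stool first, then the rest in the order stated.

stool();
translate([0, 0, 408]) spool();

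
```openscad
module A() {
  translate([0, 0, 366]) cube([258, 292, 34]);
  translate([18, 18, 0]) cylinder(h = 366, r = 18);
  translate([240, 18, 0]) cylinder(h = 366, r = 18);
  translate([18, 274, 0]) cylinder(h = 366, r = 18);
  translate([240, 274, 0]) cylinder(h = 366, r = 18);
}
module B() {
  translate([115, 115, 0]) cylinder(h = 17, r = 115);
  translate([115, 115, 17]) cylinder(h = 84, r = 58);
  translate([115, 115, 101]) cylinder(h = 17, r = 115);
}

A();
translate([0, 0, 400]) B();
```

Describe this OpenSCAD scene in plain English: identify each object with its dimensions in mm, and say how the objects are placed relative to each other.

A is a four-legged stool. The seat is a 258×292×34 mm slab whose top surface is at z = 400 mm; four round legs, each 36 mm in diameter, run from the floor (z = 0) to the underside of the seat, each leg's axis is inset half a diameter from the nearest pair of seat edges (so the leg's bounding box is flush with the corner).

B is a spool: two coaxial disc flanges of radius 115 mm and thickness 17 mm, joined by a core cylinder of radius 58 mm and height 84 mm. The lower flange rests on z = 0 and the three cylinders share a vertical axis.

The spool is on top of the stool.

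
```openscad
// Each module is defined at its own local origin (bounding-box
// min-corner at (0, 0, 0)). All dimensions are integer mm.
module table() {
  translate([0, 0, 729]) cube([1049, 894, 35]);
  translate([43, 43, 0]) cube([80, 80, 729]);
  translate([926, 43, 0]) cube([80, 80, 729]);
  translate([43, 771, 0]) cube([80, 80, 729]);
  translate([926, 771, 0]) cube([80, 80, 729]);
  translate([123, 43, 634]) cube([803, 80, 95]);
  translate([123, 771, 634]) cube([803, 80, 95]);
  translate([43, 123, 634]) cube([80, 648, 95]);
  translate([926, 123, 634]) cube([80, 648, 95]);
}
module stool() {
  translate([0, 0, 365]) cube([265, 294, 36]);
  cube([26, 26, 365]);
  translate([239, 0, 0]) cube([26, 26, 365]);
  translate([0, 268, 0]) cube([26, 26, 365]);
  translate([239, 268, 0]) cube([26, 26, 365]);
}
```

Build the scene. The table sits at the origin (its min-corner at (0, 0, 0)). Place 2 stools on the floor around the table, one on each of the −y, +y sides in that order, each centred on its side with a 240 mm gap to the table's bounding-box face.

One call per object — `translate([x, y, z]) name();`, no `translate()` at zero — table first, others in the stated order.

table();
translate([392, -534, 0]) stool();
translate([392, 1134, 0]) stool();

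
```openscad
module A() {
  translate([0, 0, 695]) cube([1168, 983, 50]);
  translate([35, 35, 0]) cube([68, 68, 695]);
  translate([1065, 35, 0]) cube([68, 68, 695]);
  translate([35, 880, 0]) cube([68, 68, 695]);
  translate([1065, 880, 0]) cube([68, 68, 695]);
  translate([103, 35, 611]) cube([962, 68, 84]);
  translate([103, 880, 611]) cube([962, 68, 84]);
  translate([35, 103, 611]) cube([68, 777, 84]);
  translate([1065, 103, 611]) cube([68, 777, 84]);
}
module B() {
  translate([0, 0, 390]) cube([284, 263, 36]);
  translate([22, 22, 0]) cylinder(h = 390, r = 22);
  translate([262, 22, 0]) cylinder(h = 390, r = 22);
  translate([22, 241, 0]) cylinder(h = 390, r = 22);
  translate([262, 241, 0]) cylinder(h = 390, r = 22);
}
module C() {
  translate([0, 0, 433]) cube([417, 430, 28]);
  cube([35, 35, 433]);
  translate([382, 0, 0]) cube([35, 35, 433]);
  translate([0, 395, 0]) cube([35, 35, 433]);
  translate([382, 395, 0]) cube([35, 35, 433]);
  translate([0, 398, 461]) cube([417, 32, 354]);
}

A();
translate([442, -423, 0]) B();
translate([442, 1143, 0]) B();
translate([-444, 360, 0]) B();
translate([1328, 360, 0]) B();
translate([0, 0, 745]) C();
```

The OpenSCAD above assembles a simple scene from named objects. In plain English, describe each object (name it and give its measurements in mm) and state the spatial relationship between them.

A is a table with a 1168×983 mm rectangular top, 50 mm thick, top surface at z = 745 mm, supported by four 68×68 mm square legs, each inset 35 mm from the nearest pair of top edges, running from the floor. Four apron rails, 68 mm thick and 84 mm tall, run between adjacent legs with their top edges flush with the underside of the top and their outer faces flush with the legs' outer faces.

B is a four-legged stool. The seat is a 284×263×36 mm slab whose top surface is at z = 426 mm; four round legs, each 44 mm in diameter, run from the floor (z = 0) to the underside of the seat, each leg's axis is inset half a diameter from the nearest pair of seat edges (so the leg's bounding box is flush with the corner).

C is a chair. The seat is a 417×430×28 mm slab with its top at z = 461 mm, on four 35×35 mm corner legs (flush with the seat edges, standing on z = 0). A flat backrest 32 mm thick, 354 mm tall, spans the full seat width and rises from the seat top along its +y edge, rear face flush with the rear of the seat.

Four stools sit around the table at the −y, +y, −x, +x sides. The chair is on top of the table.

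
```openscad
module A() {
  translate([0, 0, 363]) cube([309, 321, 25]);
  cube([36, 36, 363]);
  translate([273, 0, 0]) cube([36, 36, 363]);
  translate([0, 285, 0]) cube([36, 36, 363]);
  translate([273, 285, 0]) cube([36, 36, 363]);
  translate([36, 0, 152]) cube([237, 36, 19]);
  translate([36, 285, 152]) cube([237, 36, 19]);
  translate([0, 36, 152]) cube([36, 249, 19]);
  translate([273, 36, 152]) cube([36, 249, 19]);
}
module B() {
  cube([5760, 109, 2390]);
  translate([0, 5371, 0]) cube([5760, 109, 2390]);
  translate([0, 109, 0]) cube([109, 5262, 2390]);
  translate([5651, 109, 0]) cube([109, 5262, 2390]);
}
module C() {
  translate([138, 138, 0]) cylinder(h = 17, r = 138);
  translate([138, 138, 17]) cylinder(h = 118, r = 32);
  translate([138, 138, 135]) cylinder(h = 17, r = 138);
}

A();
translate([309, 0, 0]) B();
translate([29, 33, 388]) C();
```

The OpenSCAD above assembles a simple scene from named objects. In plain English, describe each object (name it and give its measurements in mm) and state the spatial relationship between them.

A is a simple wooden stool: a rectangular seat 309 mm (x) by 321 mm (y), 25 mm thick, top face at z = 388 mm, on four square legs, each 36×36 mm in cross-section. The legs rest on z = 0, each flush with a corner of the seat. Four stretchers, 36 mm wide and 19 mm tall, connect adjacent legs with their undersides at z = 152 mm, each running between the inner faces of the legs it joins and aligned with the legs' outer faces on the other axis.

B is the wall frame of a small rectangular building: four walls, each 2390 mm tall and 109 mm thick, enclosing a footprint 5760 mm (x) by 5480 mm (y) outside-to-outside, with no floor or roof. The front and back walls (the −y and +y sides) span the full width; the two side walls fit between them.

C is a spool: two coaxial disc flanges of radius 138 mm and thickness 17 mm, joined by a core cylinder of radius 32 mm and height 118 mm. The lower flange rests on z = 0 and the three cylinders share a vertical axis.

The house frame is against the stool's +x side, with their −y faces flush. The spool is on top of the stool.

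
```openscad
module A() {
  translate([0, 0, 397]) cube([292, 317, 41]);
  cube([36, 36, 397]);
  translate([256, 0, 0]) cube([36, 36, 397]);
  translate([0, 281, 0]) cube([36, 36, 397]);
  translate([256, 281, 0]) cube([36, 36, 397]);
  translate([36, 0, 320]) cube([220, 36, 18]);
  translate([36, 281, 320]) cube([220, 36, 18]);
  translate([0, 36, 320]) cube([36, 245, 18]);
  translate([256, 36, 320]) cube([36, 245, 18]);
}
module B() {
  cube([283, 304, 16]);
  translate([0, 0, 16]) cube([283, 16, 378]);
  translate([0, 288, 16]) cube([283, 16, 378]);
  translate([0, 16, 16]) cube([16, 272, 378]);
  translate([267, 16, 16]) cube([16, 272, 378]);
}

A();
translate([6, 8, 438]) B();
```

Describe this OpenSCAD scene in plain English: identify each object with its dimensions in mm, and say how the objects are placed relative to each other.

A is a four-legged stool. The seat is a 292×317×41 mm slab whose top surface is at z = 438 mm; four square legs, each 36×36 mm in cross-section, run from the floor (z = 0) to the underside of the seat, each flush with a corner of the seat. Four stretchers, 36 mm wide and 18 mm tall, connect adjacent legs with their undersides at z = 320 mm, each running between the inner faces of the legs it joins and aligned with the legs' outer faces on the other axis.

B is an open-topped rectangular box: outside dimensions 283×304×394 mm, with a uniform wall and base thickness of 16 mm. The base is a full 283×304 slab on the floor; four walls sit on top of the base. The front and back walls (the −y and +y sides) span the full width; the two side walls fit between them.

The open box is on top of the stool.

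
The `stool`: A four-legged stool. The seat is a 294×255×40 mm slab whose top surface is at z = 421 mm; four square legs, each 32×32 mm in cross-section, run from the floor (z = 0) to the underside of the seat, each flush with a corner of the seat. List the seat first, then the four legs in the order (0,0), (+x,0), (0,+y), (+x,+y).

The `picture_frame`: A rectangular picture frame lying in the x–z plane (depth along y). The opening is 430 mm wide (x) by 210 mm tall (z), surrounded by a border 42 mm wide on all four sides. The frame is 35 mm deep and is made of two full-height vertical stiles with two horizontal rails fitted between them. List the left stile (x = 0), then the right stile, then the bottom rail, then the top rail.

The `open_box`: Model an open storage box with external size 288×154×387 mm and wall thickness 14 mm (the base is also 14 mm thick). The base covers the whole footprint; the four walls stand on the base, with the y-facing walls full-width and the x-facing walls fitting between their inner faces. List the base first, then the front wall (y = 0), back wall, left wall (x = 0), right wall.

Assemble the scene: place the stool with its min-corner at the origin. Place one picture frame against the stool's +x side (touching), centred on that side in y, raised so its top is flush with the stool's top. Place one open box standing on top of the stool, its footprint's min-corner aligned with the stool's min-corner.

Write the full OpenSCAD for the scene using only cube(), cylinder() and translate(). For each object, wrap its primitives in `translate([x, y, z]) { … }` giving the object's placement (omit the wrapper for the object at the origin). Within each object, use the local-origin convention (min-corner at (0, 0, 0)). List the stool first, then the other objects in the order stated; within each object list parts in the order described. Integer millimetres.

translate([0, 0, 381]) cube([294, 255, 40]);
cube([32, 32, 381]);
translate([262, 0, 0]) cube([32, 32, 381]);
translate([0, 223, 0]) cube([32, 32, 381]);
translate([262, 223, 0]) cube([32, 32, 381]);
translate([294, 110, 127]) {
  cube([42, 35, 294]);
  translate([472, 0, 0]) cube([42, 35, 294]);
  translate([42, 0, 0]) cube([430, 35, 42]);
  translate([42, 0, 252]) cube([430, 35, 42]);
}
translate([0, 0, 421]) {
  cube([288, 154, 14]);
  translate([0, 0, 14]) cube([288, 14, 373]);
  translate([0, 140, 14]) cube([288, 14, 373]);
  translate([0, 14, 14]) cube([14, 126, 373]);
  translate([274, 14, 14]) cube([14, 126, 373]);
}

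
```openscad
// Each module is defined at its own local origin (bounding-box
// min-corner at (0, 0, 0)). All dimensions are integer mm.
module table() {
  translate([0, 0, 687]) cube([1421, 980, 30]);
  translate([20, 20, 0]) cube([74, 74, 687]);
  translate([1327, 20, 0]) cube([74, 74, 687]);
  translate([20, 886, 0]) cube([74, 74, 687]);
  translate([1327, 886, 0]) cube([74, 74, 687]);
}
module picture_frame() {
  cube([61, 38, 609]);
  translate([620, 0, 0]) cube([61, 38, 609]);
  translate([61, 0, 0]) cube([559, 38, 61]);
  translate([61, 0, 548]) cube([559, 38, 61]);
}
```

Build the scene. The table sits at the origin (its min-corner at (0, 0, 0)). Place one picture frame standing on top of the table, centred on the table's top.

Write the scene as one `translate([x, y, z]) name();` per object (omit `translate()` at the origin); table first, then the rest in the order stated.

table();
translate([370, 471, 717]) picture_frame();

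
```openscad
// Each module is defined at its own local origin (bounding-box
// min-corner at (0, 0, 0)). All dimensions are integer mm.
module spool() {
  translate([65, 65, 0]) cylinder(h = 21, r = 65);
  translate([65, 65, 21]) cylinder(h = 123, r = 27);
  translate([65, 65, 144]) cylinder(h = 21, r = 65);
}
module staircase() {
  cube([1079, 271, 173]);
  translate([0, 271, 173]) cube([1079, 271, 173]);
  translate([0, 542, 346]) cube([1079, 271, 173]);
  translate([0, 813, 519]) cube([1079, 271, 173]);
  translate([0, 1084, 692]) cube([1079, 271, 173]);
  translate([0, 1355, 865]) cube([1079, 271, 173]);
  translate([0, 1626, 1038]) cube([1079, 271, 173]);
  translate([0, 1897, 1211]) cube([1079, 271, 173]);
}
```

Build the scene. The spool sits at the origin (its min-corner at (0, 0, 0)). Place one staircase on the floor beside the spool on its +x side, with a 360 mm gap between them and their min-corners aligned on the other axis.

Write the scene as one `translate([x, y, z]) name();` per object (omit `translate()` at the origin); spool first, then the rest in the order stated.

spool();
translate([490, 0, 0]) staircase();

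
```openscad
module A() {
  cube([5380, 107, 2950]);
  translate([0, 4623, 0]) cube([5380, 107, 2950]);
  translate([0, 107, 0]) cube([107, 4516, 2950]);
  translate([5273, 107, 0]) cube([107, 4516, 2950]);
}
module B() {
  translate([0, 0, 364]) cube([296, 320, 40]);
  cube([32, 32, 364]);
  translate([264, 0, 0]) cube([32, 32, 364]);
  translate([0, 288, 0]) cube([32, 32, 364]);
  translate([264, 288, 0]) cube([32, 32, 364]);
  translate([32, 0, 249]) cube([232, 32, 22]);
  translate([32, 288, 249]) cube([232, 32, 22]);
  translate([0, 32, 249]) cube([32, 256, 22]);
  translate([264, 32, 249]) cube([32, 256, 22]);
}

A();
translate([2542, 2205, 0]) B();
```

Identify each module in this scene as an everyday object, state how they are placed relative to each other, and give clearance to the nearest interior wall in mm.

A is a house frame. B is a stool. The stool sits inside the house frame, centred. The clearance to the nearest interior wall is 2098 mm.

Clearances: x = 2435, y = 2098; minimum 2098 mm.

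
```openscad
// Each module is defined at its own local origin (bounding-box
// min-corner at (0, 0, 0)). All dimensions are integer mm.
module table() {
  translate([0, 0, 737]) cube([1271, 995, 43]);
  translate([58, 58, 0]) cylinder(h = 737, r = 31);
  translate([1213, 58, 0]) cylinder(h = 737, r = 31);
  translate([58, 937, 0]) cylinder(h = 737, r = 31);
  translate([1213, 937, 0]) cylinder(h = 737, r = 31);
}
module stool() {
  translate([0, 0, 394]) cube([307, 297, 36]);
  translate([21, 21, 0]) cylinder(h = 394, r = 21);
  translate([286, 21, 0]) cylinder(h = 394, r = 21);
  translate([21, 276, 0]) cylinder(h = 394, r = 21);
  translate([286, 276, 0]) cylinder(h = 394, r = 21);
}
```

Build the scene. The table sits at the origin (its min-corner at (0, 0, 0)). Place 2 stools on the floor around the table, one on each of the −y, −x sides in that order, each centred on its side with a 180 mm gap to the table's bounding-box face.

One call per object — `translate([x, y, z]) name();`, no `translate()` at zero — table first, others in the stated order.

table();
translate([482, -477, 0]) stool();
translate([-487, 349, 0]) stool();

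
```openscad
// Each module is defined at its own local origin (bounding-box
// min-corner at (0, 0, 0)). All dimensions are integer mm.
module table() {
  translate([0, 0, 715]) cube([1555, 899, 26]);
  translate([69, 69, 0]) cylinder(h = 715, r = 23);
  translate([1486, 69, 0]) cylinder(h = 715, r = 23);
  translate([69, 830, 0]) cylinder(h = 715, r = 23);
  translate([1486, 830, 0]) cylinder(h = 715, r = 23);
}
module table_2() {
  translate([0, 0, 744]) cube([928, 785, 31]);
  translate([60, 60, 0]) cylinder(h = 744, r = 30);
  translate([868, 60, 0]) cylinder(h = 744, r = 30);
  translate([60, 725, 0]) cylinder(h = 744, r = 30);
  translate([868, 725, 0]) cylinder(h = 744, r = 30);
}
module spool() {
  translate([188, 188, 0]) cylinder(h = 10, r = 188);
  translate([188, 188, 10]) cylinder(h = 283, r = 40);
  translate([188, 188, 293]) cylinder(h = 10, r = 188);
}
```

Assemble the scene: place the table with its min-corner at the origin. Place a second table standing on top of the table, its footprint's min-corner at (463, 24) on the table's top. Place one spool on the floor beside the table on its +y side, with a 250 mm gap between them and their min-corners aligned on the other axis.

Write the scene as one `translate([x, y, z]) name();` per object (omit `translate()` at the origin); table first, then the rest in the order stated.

table();
translate([463, 24, 741]) table_2();
translate([0, 1149, 0]) spool();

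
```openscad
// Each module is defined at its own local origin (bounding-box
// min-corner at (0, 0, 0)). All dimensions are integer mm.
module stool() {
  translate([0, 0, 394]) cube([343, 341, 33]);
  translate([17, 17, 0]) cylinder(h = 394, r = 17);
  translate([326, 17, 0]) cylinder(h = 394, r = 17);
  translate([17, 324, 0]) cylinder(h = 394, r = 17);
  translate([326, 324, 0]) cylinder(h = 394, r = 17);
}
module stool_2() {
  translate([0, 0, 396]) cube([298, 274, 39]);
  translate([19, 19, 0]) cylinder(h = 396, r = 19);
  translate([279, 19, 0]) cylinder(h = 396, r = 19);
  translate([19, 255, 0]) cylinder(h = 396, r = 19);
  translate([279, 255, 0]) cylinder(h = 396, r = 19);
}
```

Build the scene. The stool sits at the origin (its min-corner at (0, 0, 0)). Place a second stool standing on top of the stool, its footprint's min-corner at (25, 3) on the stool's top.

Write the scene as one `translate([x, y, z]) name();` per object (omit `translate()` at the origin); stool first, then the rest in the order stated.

stool();
translate([25, 3, 427]) stool_2();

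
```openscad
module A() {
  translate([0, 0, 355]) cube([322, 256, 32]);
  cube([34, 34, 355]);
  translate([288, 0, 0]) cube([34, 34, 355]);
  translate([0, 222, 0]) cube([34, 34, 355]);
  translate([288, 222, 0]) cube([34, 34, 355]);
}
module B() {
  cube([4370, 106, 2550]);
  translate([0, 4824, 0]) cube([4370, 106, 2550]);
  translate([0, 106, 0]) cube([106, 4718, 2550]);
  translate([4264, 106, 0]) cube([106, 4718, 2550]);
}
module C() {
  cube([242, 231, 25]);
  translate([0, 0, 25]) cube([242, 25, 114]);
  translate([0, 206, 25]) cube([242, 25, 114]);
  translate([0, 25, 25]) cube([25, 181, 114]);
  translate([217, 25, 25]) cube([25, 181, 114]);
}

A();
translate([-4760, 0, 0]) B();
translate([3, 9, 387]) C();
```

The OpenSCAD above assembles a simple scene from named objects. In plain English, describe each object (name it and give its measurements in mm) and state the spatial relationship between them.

A is a simple wooden stool: a rectangular seat 322 mm (x) by 256 mm (y), 32 mm thick, top face at z = 387 mm, on four square legs, each 34×34 mm in cross-section. The legs rest on z = 0, each flush with a corner of the seat.

B is the wall frame of a small rectangular building: four walls, each 2550 mm tall and 106 mm thick, enclosing a footprint 4370 mm (x) by 4930 mm (y) outside-to-outside, with no floor or roof. The front and back walls (the −y and +y sides) span the full width; the two side walls fit between them.

C is an open-topped rectangular box: outside dimensions 242×231×139 mm, with a uniform wall and base thickness of 25 mm. The base is a full 242×231 slab on the floor; four walls sit on top of the base. The front and back walls (the −y and +y sides) span the full width; the two side walls fit between them.

The house frame is on the floor beside the stool on its −x side. The open box is on top of the stool.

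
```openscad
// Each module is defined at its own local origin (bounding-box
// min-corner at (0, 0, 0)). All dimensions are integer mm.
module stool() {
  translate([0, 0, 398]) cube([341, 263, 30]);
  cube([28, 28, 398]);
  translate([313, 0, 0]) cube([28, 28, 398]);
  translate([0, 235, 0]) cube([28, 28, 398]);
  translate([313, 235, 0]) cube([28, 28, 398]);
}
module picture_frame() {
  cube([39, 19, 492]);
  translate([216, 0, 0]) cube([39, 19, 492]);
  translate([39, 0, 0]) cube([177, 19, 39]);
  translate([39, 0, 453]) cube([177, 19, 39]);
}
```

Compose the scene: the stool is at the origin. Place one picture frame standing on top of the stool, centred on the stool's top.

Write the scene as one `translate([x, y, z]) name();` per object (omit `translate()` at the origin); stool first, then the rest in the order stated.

stool();
translate([43, 122, 428]) picture_frame();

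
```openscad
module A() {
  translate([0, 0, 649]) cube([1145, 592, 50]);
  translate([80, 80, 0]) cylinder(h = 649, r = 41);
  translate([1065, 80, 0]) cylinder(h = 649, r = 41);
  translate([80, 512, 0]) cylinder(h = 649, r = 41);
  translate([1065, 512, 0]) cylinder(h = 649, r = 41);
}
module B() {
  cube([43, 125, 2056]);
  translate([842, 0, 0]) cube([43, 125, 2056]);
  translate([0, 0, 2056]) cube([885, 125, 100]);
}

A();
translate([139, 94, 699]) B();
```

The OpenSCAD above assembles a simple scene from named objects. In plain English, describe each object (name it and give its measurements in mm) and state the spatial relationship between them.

A is a table with a 1145×592 mm rectangular top, 50 mm thick, top surface at z = 699 mm, supported by four round legs of 82 mm diameter, each leg's bounding box inset 39 mm from the nearest pair of top edges, running from the floor.

B is a door frame. The clear opening is 799 mm wide and 2056 mm high. Two 43 mm wide jambs, 125 mm deep, stand either side of the opening from the floor to the top of the opening. A 100 mm thick head sits across the top of both jambs, spanning the full outside width of the frame.

The door frame is on top of the table.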